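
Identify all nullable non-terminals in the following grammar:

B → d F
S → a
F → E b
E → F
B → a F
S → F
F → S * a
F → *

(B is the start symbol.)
A non-terminal is nullable if it can derive ε (the empty string): either it has an ε-production, or it has a production whose right-hand side consists entirely of nullable non-terminals.

There are no ε-productions, so no non-terminal can derive ε.
No non-terminals are nullable.

Answer: None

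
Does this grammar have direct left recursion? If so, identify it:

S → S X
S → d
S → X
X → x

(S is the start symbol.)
Yes, S is left-recursive

Direct left recursion occurs when N → N α for some non-terminal N (the right-hand side begins with the left-hand side itself).

S → S X: LEFT RECURSIVE (starts with S)
S → d: starts with d
S → X: starts with X
X → x: starts with x

The grammar has direct left recursion on: S.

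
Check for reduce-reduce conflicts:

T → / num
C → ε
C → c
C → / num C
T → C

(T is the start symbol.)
Yes — I5: [C → .] vs [T → / num .]

A reduce-reduce conflict occurs when an LR(0) state has two complete items [A → α .] and [B → β .] — both call for a reduction, and with no lookahead the parser cannot choose between them.

Augment with T' → T and build the canonical LR(0) collection (I0 = CLOSURE({[T' → . T]}), then GOTO on every symbol after a dot until no new states appear). It has 9 states:
  I0: { [C → . / num C], [C → . c], [C → .], [T → . / num], [T → . C], [T' → . T] }  — shift, reduce
  I1: { [C → / . num C], [T → / . num] }  — shift
  I2: { [T → C .] }  — reduce
  I3: { [T' → T .] }  — accept
  I4: { [C → c .] }  — reduce
  I5: { [C → . / num C], [C → . c], [C → .], [C → / num . C], [T → / num .] }  — shift, 2 reduces
  I6: { [C → / . num C] }  — shift
  I7: { [C → / num C .] }  — reduce
  I8: { [C → . / num C], [C → . c], [C → .], [C → / num . C] }  — shift, reduce

I5 contains complete items [C → .], [T → / num .] — reduce-reduce conflict.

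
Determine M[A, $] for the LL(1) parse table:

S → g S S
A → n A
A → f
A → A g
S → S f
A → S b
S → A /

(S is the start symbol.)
Empty (error entry)

To find M[A, $], we find productions for A where $ is in the predict set (PREDICT(N → α) = (FIRST(α) \ {ε}) ∪ (FOLLOW(N) if α ⇒* ε)).

Relevant sets:
  FIRST(A) = { 'f', 'g', 'n' }
  FIRST(S) = { 'f', 'g', 'n' }

A → n A: PREDICT = { 'n' }
A → f: PREDICT = { 'f' }
A → A g: PREDICT = { 'f', 'g', 'n' }
A → S b: PREDICT = { 'f', 'g', 'n' }

M[A, $] is empty (no production applies)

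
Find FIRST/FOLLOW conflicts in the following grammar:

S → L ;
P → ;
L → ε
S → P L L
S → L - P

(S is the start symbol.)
A FIRST/FOLLOW conflict occurs when a non-terminal N has a nullable alternative N → β (β ⇒* ε) and another alternative N → α with FIRST(α) ∩ FOLLOW(N) ≠ ∅: on such a lookahead the parser cannot decide between expanding α and letting N vanish via β.

Nullable non-terminals: L.
L has a nullable alternative but only one production, so nothing to check.

P, S have no nullable alternative, so no FIRST/FOLLOW check is needed there.

No FIRST/FOLLOW conflicts found.

Answer: No FIRST/FOLLOW conflicts.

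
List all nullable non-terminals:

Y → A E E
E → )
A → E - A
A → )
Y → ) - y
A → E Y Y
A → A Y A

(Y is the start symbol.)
There are no ε-productions, so no non-terminal can derive ε.
No non-terminals are nullable.

Answer: None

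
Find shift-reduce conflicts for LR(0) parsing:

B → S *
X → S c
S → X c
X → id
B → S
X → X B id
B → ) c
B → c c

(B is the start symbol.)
A shift-reduce conflict occurs when an LR(0) state has both:
  - a complete (reduce) item [A → α .] (dot at the end), and
  - a shift item [B → β . c γ] (dot before a terminal).

Augment with B' → B and build the canonical LR(0) collection (I0 = CLOSURE({[B' → . B]}), then GOTO on every symbol after a dot until no new states appear). It has 14 states:
  I0: { [B → . ) c], [B → . S *], [B → . S], [B → . c c], [B' → . B], [S → . X c], [X → . S c], [X → . X B id], [X → . id] }  — shift
  I1: { [B → ) . c] }  — shift
  I2: { [B' → B .] }  — accept
  I3: { [B → S . *], [B → S .], [X → S . c] }  — shift, reduce
  I4: { [B → . ) c], [B → . S *], [B → . S], [B → . c c], [S → . X c], [S → X . c], [X → . S c], [X → . X B id], [X → . id], [X → X . B id] }  — shift
  I5: { [B → c . c] }  — shift
  I6: { [X → id .] }  — reduce
  I7: { [B → c c .] }  — reduce
  I8: { [X → X B . id] }  — shift
  I9: { [B → c . c], [S → X c .] }  — shift, reduce
  I10: { [X → X B id .] }  — reduce
  I11: { [B → S * .] }  — reduce
  I12: { [X → S c .] }  — reduce
  I13: { [B → ) c .] }  — reduce

I3 contains reduce item [B → S .] and shift items [B → S . *], [X → S . c] — shift-reduce conflict.
I9 contains reduce item [S → X c .] and shift item [B → c . c] — shift-reduce conflict.

Answer: Yes — I3: [B → S .] vs [B → S . *]; I9: [S → X c .] vs [B → c . c]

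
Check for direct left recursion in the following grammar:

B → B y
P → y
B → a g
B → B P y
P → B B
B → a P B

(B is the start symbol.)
Direct left recursion occurs when N → N α for some non-terminal N (the right-hand side begins with the left-hand side itself).

B → B y: LEFT RECURSIVE (starts with B)
P → y: starts with y
B → a g: starts with a
B → B P y: LEFT RECURSIVE (starts with B)
P → B B: starts with B
B → a P B: starts with a

The grammar has direct left recursion on: B.

Answer: Yes, B is left-recursive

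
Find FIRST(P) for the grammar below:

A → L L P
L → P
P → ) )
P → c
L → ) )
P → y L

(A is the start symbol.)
{ ')', 'c', 'y' }

From P → ) ):
  - ')' is a terminal: add ')' and stop
From P → c:
  - c is a terminal: add 'c' and stop
From P → y L:
  - y is a terminal: add 'y' and stop

Collecting: FIRST(P) = { ')', 'c', 'y' }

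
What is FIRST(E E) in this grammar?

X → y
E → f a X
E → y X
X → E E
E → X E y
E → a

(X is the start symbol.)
{ 'a', 'f', 'y' }

FIRST sets of the non-terminals involved (from the grammar, by fixed-point iteration):
  FIRST(E) = { 'a', 'f', 'y' }

To compute FIRST(E E), process the symbols left to right:
Symbol E is a non-terminal. Add FIRST(E) \ {ε} = { 'a', 'f', 'y' }
E is not nullable (ε ∉ FIRST(E)), so stop here.
FIRST(E E) = { 'a', 'f', 'y' }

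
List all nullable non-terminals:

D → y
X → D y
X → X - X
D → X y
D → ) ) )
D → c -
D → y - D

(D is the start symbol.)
A non-terminal is nullable if it can derive ε (the empty string): either it has an ε-production, or it has a production whose right-hand side consists entirely of nullable non-terminals.

There are no ε-productions, so no non-terminal can derive ε.
No non-terminals are nullable.

Answer: None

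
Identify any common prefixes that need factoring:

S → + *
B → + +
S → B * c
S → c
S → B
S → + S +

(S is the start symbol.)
Yes, S has productions with common prefix '+'; S has productions with common prefix 'B'

Left-factoring is needed when two productions for the same non-terminal
share a common prefix on the right-hand side.

Productions for S:
  S → + *
  S → B * c
  S → c
  S → B
  S → + S +

Found common prefix '+' in productions for S
Found common prefix 'B' in productions for S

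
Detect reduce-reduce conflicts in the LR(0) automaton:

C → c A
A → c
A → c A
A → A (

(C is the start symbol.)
A reduce-reduce conflict occurs when an LR(0) state has two complete items [A → α .] and [B → β .] — both call for a reduction, and with no lookahead the parser cannot choose between them.

Augment with C' → C and build the canonical LR(0) collection (I0 = CLOSURE({[C' → . C]}), then GOTO on every symbol after a dot until no new states appear). It has 7 states:
  I0: { [C → . c A], [C' → . C] }  — shift
  I1: { [C' → C .] }  — accept
  I2: { [A → . A (], [A → . c A], [A → . c], [C → c . A] }  — shift
  I3: { [A → A . (], [C → c A .] }  — shift, reduce
  I4: { [A → . A (], [A → . c A], [A → . c], [A → c . A], [A → c .] }  — shift, reduce
  I5: { [A → A . (], [A → c A .] }  — shift, reduce
  I6: { [A → A ( .] }  — reduce

No state contains more than one complete item.

Answer: No reduce-reduce conflicts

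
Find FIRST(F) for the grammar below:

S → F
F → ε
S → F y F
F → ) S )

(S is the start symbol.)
To compute FIRST(F), examine every production with F on the left-hand side, reading each right-hand side left to right until a non-nullable symbol is reached.

From F → ε:
  - ε-production, so ε ∈ FIRST(F)
From F → ) S ):
  - ')' is a terminal: add ')' and stop

Collecting: FIRST(F) = { ')', ε }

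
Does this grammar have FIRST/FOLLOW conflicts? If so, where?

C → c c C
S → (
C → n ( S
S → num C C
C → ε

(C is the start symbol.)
Yes. C → c c C with FOLLOW(C) on { 'c' }; C → n '(' S with FOLLOW(C) on { 'n' }

A FIRST/FOLLOW conflict occurs when a non-terminal N has a nullable alternative N → β (β ⇒* ε) and another alternative N → α with FIRST(α) ∩ FOLLOW(N) ≠ ∅: on such a lookahead the parser cannot decide between expanding α and letting N vanish via β.

Nullable non-terminals: C.

C: nullable alternative(s) C → ε; FOLLOW(C) = { $, 'c', 'n' }
  C → c c C: FIRST \ {ε} = { 'c' } — overlaps FOLLOW(C) on { 'c' }: CONFLICT
  C → n ( S: FIRST \ {ε} = { 'n' } — overlaps FOLLOW(C) on { 'n' }: CONFLICT
  C → ε: FIRST \ {ε} = { } — this is the only nullable alternative, skip

S has no nullable alternative, so no FIRST/FOLLOW check is needed there.

So the grammar has 2 FIRST/FOLLOW conflicts (marked CONFLICT above).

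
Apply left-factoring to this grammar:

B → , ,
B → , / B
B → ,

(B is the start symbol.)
Left-factoring transforms A → αβ₁ | αβ₂ into A → αA' and A' → β₁ | β₂
(α is the longest common prefix among the alternatives). Repeat until
no nonterminal has two alternatives with a common prefix.

Round 1: B has alternatives sharing prefix ','. Introduce B': B → , B'
  Add: B' → ,
  Add: B' → / B
  Add: B' → ε

No remaining common prefixes — done.

Resulting grammar:
B → , B'
B' → ,
B' → / B
B' → ε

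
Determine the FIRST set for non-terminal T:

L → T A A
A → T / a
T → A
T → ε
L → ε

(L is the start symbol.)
{ '/', ε }

FIRST sets of the other non-terminals involved (by the same procedure, iterated to a fixed point):
  FIRST(A) = { '/' }

From T → A:
  - A is a non-terminal: add FIRST(A) \ {ε} = { '/' }
    A is not nullable, so stop
From T → ε:
  - ε-production, so ε ∈ FIRST(T)

Collecting: FIRST(T) = { '/', ε }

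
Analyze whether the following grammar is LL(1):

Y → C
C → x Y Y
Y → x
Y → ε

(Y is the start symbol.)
No. Predict set conflict for Y: { 'x' }

Relevant sets:
  FIRST(C) = { 'x' }
  FOLLOW(Y) = { $, 'x' }

For Y:
  PREDICT(Y → C) = { 'x' }
  PREDICT(Y → x) = { 'x' }
  PREDICT(Y → ε) = { $, 'x' }
C has a single production, so nothing to check there.

Conflict found: Predict set conflict for Y: { 'x' }
The grammar is NOT LL(1).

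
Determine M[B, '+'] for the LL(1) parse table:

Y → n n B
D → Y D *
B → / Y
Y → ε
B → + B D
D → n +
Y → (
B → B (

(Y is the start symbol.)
B → + B D, B → B (

To find M[B, '+'], we find productions for B where '+' is in the predict set (PREDICT(N → α) = (FIRST(α) \ {ε}) ∪ (FOLLOW(N) if α ⇒* ε)).

Relevant sets:
  FIRST(B) = { '+', '/' }

B → / Y: PREDICT = { '/' }
B → + B D: PREDICT = { '+' }
  '+' is in predict set, so this production goes in M[B, '+']
B → B (: PREDICT = { '+', '/' }
  '+' is in predict set, so this production goes in M[B, '+']

M[B, '+'] = B → + B D, B → B (  (a multiply-defined cell — the grammar is not LL(1))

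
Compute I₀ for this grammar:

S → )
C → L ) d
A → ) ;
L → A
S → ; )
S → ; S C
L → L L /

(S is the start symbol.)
{ [S → . )], [S → . ; )], [S → . ; S C], [S' → . S] }

First, augment the grammar with S' → S
I₀ = CLOSURE({ [S' → . S] }):
  [S' → . S] has the dot before S: add [S → . )], [S → . ; )], [S → . ; S C]
No further items can be added.

I₀ = { [S → . )], [S → . ; )], [S → . ; S C], [S' → . S] }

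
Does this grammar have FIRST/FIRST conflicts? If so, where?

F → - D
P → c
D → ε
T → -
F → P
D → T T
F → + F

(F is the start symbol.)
A FIRST/FIRST conflict occurs when two productions N → α and N → β for the same non-terminal have FIRST(α) ∩ FIRST(β) ≠ ∅ (with ε ∈ FIRST of a nullable right-hand side, so two nullable alternatives also conflict).

FIRST sets of the non-terminals at (or reachable through a nullable prefix from) the front of some alternative:
  FIRST(P) = { 'c' }
  FIRST(T) = { '-' }

Productions for F:
  F → - D: FIRST = { '-' }
  F → P: FIRST = { 'c' }
  F → + F: FIRST = { '+' }
Productions for D:
  D → ε: FIRST = { ε }
  D → T T: FIRST = { '-' }
P, T have only one production, so no FIRST/FIRST conflict is possible there.

All alternatives of each non-terminal have pairwise disjoint FIRST sets.

Answer: No FIRST/FIRST conflicts.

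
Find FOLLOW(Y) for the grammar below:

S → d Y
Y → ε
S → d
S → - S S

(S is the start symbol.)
{ $, '-', 'd' }

In S → d Y: Y is at the end, add FOLLOW(S)

The FOLLOW sets referred to above (computed the same way, to a fixed point):
  FOLLOW(S) = { $, '-', 'd' }

Taking the union: FOLLOW(Y) = { $, '-', 'd' }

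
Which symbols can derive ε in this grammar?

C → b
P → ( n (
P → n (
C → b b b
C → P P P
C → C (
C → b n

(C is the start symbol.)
A non-terminal is nullable if it can derive ε (the empty string): either it has an ε-production, or it has a production whose right-hand side consists entirely of nullable non-terminals.

There are no ε-productions, so no non-terminal can derive ε.
No non-terminals are nullable.

Answer: None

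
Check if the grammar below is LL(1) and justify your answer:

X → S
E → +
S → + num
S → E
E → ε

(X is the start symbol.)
A grammar is LL(1) if for each non-terminal N with multiple productions, the predict sets of those productions are pairwise disjoint, where PREDICT(N → α) = (FIRST(α) \ {ε}) ∪ (FOLLOW(N) if α ⇒* ε).

Relevant sets:
  FIRST(E) = { '+', ε }
  FOLLOW(E) = { $ }
  FOLLOW(S) = { $ }

For E:
  PREDICT(E → '+') = { '+' }
  PREDICT(E → ε) = { $ }
For S:
  PREDICT(S → '+' num) = { '+' }
  PREDICT(S → E) = { $, '+' }
X has a single production, so nothing to check there.

Conflict found: Predict set conflict for S: { '+' }
The grammar is NOT LL(1).

Answer: No. Predict set conflict for S: { '+' }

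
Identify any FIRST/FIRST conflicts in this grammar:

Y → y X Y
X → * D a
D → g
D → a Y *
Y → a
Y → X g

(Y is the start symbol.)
FIRST sets of the non-terminals at (or reachable through a nullable prefix from) the front of some alternative:
  FIRST(X) = { '*' }

Productions for Y:
  Y → y X Y: FIRST = { 'y' }
  Y → a: FIRST = { 'a' }
  Y → X g: FIRST = { '*' }
Productions for D:
  D → g: FIRST = { 'g' }
  D → a Y *: FIRST = { 'a' }
X has only one production, so no FIRST/FIRST conflict is possible there.

All alternatives of each non-terminal have pairwise disjoint FIRST sets.

Answer: No FIRST/FIRST conflicts.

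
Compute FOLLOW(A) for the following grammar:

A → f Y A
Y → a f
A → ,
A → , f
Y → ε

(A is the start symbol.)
To compute FOLLOW(A), find every occurrence of A on a right-hand side N → α A β: add FIRST(β) \ {ε}, and if β is empty or nullable also add FOLLOW(N). Iterate to a fixed point.

A is the start symbol, so $ ∈ FOLLOW(A).
In A → f Y A: A is at the end; this adds FOLLOW(A) to itself — nothing new

Taking the union: FOLLOW(A) = { $ }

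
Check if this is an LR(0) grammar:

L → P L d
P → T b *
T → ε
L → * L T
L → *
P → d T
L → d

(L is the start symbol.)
No. Shift-reduce conflict between [T → .] and [L → . *]

A grammar is LR(0) if no state in the canonical LR(0) collection has:
  - both a shift item (dot before a terminal) and a complete item (shift-reduce conflict), or
  - two or more complete items (reduce-reduce conflict; the accept item [L' → L .] counts as a complete item here).

Augment with L' → L and build the canonical LR(0) collection (I0 = CLOSURE({[L' → . L]}), then GOTO on every symbol after a dot until no new states appear). It has 13 states:
  I0: { [L → . * L T], [L → . *], [L → . P L d], [L → . d], [L' → . L], [P → . T b *], [P → . d T], [T → .] }  — shift, reduce
  I1: { [L → * . L T], [L → * .], [L → . * L T], [L → . *], [L → . P L d], [L → . d], [P → . T b *], [P → . d T], [T → .] }  — shift, 2 reduces
  I2: { [L' → L .] }  — accept
  I3: { [L → . * L T], [L → . *], [L → . P L d], [L → . d], [L → P . L d], [P → . T b *], [P → . d T], [T → .] }  — shift, reduce
  I4: { [P → T . b *] }  — shift
  I5: { [L → d .], [P → d . T], [T → .] }  — 2 reduces
  I6: { [P → d T .] }  — reduce
  I7: { [P → T b . *] }  — shift
  I8: { [P → T b * .] }  — reduce
  I9: { [L → P L . d] }  — shift
  I10: { [L → P L d .] }  — reduce
  I11: { [L → * L . T], [T → .] }  — reduce
  I12: { [L → * L T .] }  — reduce

Conflict in state I0:
  Shift-reduce conflict between [T → .] and [L → . *]
So the grammar is NOT LR(0).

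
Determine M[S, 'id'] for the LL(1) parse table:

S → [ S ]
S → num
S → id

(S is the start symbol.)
S → id

To find M[S, 'id'], we find productions for S where 'id' is in the predict set (PREDICT(N → α) = (FIRST(α) \ {ε}) ∪ (FOLLOW(N) if α ⇒* ε)).

S → [ S ]: PREDICT = { '[' }
S → num: PREDICT = { 'num' }
S → id: PREDICT = { 'id' }
  'id' is in predict set, so this production goes in M[S, 'id']

M[S, 'id'] = S → id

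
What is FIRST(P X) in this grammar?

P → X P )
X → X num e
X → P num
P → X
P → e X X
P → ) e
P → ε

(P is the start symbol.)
FIRST sets of the non-terminals involved (from the grammar, by fixed-point iteration):
  FIRST(P) = { ')', 'e', 'num', ε }
  FIRST(X) = { ')', 'e', 'num' }

To compute FIRST(P X), process the symbols left to right:
Symbol P is a non-terminal. Add FIRST(P) \ {ε} = { ')', 'e', 'num' }
P is nullable (ε ∈ FIRST(P)), continue to the next symbol.
Symbol X is a non-terminal. Add FIRST(X) \ {ε} = { ')', 'e', 'num' }
X is not nullable (ε ∉ FIRST(X)), so stop here.
FIRST(P X) = { ')', 'e', 'num' }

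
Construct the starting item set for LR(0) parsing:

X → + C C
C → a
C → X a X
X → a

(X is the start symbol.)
{ [X → . + C C], [X → . a], [X' → . X] }

First, augment the grammar with X' → X
I₀ = CLOSURE({ [X' → . X] }):
  [X' → . X] has the dot before X: add [X → . + C C], [X → . a]
No further items can be added.

I₀ = { [X → . + C C], [X → . a], [X' → . X] }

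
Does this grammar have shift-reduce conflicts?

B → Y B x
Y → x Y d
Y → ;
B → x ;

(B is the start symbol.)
A shift-reduce conflict occurs when an LR(0) state has both:
  - a complete (reduce) item [A → α .] (dot at the end), and
  - a shift item [B → β . c γ] (dot before a terminal).

Augment with B' → B and build the canonical LR(0) collection (I0 = CLOSURE({[B' → . B]}), then GOTO on every symbol after a dot until no new states appear). It has 11 states:
  I0: { [B → . Y B x], [B → . x ;], [B' → . B], [Y → . ;], [Y → . x Y d] }  — shift
  I1: { [Y → ; .] }  — reduce
  I2: { [B' → B .] }  — accept
  I3: { [B → . Y B x], [B → . x ;], [B → Y . B x], [Y → . ;], [Y → . x Y d] }  — shift
  I4: { [B → x . ;], [Y → . ;], [Y → . x Y d], [Y → x . Y d] }  — shift
  I5: { [B → x ; .], [Y → ; .] }  — 2 reduces
  I6: { [Y → x Y . d] }  — shift
  I7: { [Y → . ;], [Y → . x Y d], [Y → x . Y d] }  — shift
  I8: { [Y → x Y d .] }  — reduce
  I9: { [B → Y B . x] }  — shift
  I10: { [B → Y B x .] }  — reduce

No state contains both a complete item and a shift item.

Answer: No shift-reduce conflicts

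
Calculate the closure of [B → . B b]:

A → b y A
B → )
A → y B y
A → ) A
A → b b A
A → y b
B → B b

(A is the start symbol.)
Start with: [B → . B b]
  [B → . B b] has the dot before B: add [B → . )]
No further items can be added.

CLOSURE = { [B → . )], [B → . B b] }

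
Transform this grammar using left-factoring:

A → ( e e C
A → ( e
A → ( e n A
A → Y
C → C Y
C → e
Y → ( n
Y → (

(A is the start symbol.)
A → ( e A'
A' → e C
A' → ε
A' → n A
A → Y
C → C Y
C → e
Y → ( Y'
Y' → n
Y' → ε

Left-factoring transforms A → αβ₁ | αβ₂ into A → αA' and A' → β₁ | β₂
(α is the longest common prefix among the alternatives). Repeat until
no nonterminal has two alternatives with a common prefix.

Round 1: A has alternatives sharing prefix '( e'. Introduce A': A → ( e A'
  Add: A' → e C
  Add: A' → ε
  Add: A' → n A

Round 2: Y has alternatives sharing prefix '('. Introduce Y': Y → ( Y'
  Add: Y' → n
  Add: Y' → ε

No remaining common prefixes — done.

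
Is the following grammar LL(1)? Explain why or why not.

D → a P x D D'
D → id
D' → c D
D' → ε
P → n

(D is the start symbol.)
No. Predict set conflict for D': { 'c' }

A grammar is LL(1) if for each non-terminal N with multiple productions, the predict sets of those productions are pairwise disjoint, where PREDICT(N → α) = (FIRST(α) \ {ε}) ∪ (FOLLOW(N) if α ⇒* ε).

Relevant sets:
  FOLLOW(D') = { $, 'c' }

For D:
  PREDICT(D → a P x D D') = { 'a' }
  PREDICT(D → id) = { 'id' }
For D':
  PREDICT(D' → c D) = { 'c' }
  PREDICT(D' → ε) = { $, 'c' }
P has a single production, so nothing to check there.

Conflict found: Predict set conflict for D': { 'c' }
The grammar is NOT LL(1).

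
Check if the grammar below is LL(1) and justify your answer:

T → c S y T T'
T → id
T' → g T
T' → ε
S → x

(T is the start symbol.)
No. Predict set conflict for T': { 'g' }

A grammar is LL(1) if for each non-terminal N with multiple productions, the predict sets of those productions are pairwise disjoint, where PREDICT(N → α) = (FIRST(α) \ {ε}) ∪ (FOLLOW(N) if α ⇒* ε).

Relevant sets:
  FOLLOW(T') = { $, 'g' }

For T:
  PREDICT(T → c S y T T') = { 'c' }
  PREDICT(T → id) = { 'id' }
For T':
  PREDICT(T' → g T) = { 'g' }
  PREDICT(T' → ε) = { $, 'g' }
S has a single production, so nothing to check there.

Conflict found: Predict set conflict for T': { 'g' }
The grammar is NOT LL(1).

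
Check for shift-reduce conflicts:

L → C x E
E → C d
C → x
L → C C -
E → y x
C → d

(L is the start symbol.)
Augment with L' → L and build the canonical LR(0) collection (I0 = CLOSURE({[L' → . L]}), then GOTO on every symbol after a dot until no new states appear). It has 13 states:
  I0: { [C → . d], [C → . x], [L → . C C -], [L → . C x E], [L' → . L] }  — shift
  I1: { [C → . d], [C → . x], [L → C . C -], [L → C . x E] }  — shift
  I2: { [L' → L .] }  — accept
  I3: { [C → d .] }  — reduce
  I4: { [C → x .] }  — reduce
  I5: { [L → C C . -] }  — shift
  I6: { [C → . d], [C → . x], [C → x .], [E → . C d], [E → . y x], [L → C x . E] }  — shift, reduce
  I7: { [E → C . d] }  — shift
  I8: { [L → C x E .] }  — reduce
  I9: { [E → y . x] }  — shift
  I10: { [E → y x .] }  — reduce
  I11: { [E → C d .] }  — reduce
  I12: { [L → C C - .] }  — reduce

I6 contains reduce item [C → x .] and shift items [C → . d], [C → . x], [E → . y x] — shift-reduce conflict.

Answer: Yes — I6: [C → x .] vs [C → . d]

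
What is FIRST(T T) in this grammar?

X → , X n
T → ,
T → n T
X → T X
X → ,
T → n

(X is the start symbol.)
FIRST sets of the non-terminals involved (from the grammar, by fixed-point iteration):
  FIRST(T) = { ',', 'n' }

To compute FIRST(T T), process the symbols left to right:
Symbol T is a non-terminal. Add FIRST(T) \ {ε} = { ',', 'n' }
T is not nullable (ε ∉ FIRST(T)), so stop here.
FIRST(T T) = { ',', 'n' }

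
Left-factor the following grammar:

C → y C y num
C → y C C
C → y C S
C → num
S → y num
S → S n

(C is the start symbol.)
C → y C C'
C' → y num
C' → C
C' → S
C → num
S → y num
S → S n

Left-factoring transforms A → αβ₁ | αβ₂ into A → αA' and A' → β₁ | β₂
(α is the longest common prefix among the alternatives). Repeat until
no nonterminal has two alternatives with a common prefix.

Round 1: C has alternatives sharing prefix 'y C'. Introduce C': C → y C C'
  Add: C' → y num
  Add: C' → C
  Add: C' → S

No remaining common prefixes — done.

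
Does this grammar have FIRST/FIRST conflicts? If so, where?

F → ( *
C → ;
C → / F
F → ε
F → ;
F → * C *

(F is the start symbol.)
A FIRST/FIRST conflict occurs when two productions N → α and N → β for the same non-terminal have FIRST(α) ∩ FIRST(β) ≠ ∅ (with ε ∈ FIRST of a nullable right-hand side, so two nullable alternatives also conflict).

Productions for F:
  F → ( *: FIRST = { '(' }
  F → ε: FIRST = { ε }
  F → ;: FIRST = { ';' }
  F → * C *: FIRST = { '*' }
Productions for C:
  C → ;: FIRST = { ';' }
  C → / F: FIRST = { '/' }

All alternatives of each non-terminal have pairwise disjoint FIRST sets.

Answer: No FIRST/FIRST conflicts.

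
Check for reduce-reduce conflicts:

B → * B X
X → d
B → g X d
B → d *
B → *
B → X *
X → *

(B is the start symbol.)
A reduce-reduce conflict occurs when an LR(0) state has two complete items [A → α .] and [B → β .] — both call for a reduction, and with no lookahead the parser cannot choose between them.

Augment with B' → B and build the canonical LR(0) collection (I0 = CLOSURE({[B' → . B]}), then GOTO on every symbol after a dot until no new states appear). It has 14 states:
  I0: { [B → . * B X], [B → . *], [B → . X *], [B → . d *], [B → . g X d], [B' → . B], [X → . *], [X → . d] }  — shift
  I1: { [B → * . B X], [B → * .], [B → . * B X], [B → . *], [B → . X *], [B → . d *], [B → . g X d], [X → * .], [X → . *], [X → . d] }  — shift, 2 reduces
  I2: { [B' → B .] }  — accept
  I3: { [B → X . *] }  — shift
  I4: { [B → d . *], [X → d .] }  — shift, reduce
  I5: { [B → g . X d], [X → . *], [X → . d] }  — shift
  I6: { [X → * .] }  — reduce
  I7: { [B → g X . d] }  — shift
  I8: { [X → d .] }  — reduce
  I9: { [B → g X d .] }  — reduce
  I10: { [B → d * .] }  — reduce
  I11: { [B → X * .] }  — reduce
  I12: { [B → * B . X], [X → . *], [X → . d] }  — shift
  I13: { [B → * B X .] }  — reduce

I1 contains complete items [B → * .], [X → * .] — reduce-reduce conflict.

Answer: Yes — I1: [B → * .] vs [X → * .]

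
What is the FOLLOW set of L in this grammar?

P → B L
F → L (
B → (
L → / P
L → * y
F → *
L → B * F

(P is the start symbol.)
{ $, '(' }

In P → B L: L is at the end, add FOLLOW(P)
In F → L (: L is followed by '(', add FIRST('(') \ {ε} = { '(' }

The FOLLOW sets referred to above (computed the same way, to a fixed point):
  FOLLOW(P) = { $, '(' }

Taking the union: FOLLOW(L) = { $, '(' }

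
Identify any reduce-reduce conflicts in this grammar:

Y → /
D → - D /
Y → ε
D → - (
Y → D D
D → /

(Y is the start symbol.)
A reduce-reduce conflict occurs when an LR(0) state has two complete items [A → α .] and [B → β .] — both call for a reduction, and with no lookahead the parser cannot choose between them.

Augment with Y' → Y and build the canonical LR(0) collection (I0 = CLOSURE({[Y' → . Y]}), then GOTO on every symbol after a dot until no new states appear). It has 10 states:
  I0: { [D → . - (], [D → . - D /], [D → . /], [Y → . /], [Y → . D D], [Y → .], [Y' → . Y] }  — shift, reduce
  I1: { [D → - . (], [D → - . D /], [D → . - (], [D → . - D /], [D → . /] }  — shift
  I2: { [D → / .], [Y → / .] }  — 2 reduces
  I3: { [D → . - (], [D → . - D /], [D → . /], [Y → D . D] }  — shift
  I4: { [Y' → Y .] }  — accept
  I5: { [D → / .] }  — reduce
  I6: { [Y → D D .] }  — reduce
  I7: { [D → - ( .] }  — reduce
  I8: { [D → - D . /] }  — shift
  I9: { [D → - D / .] }  — reduce

I2 contains complete items [D → / .], [Y → / .] — reduce-reduce conflict.

Answer: Yes — I2: [D → / .] vs [Y → / .]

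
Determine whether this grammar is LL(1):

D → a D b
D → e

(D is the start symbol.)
Yes, the grammar is LL(1).

A grammar is LL(1) if for each non-terminal N with multiple productions, the predict sets of those productions are pairwise disjoint, where PREDICT(N → α) = (FIRST(α) \ {ε}) ∪ (FOLLOW(N) if α ⇒* ε).

For D:
  PREDICT(D → a D b) = { 'a' }
  PREDICT(D → e) = { 'e' }

All predict sets are disjoint. The grammar IS LL(1).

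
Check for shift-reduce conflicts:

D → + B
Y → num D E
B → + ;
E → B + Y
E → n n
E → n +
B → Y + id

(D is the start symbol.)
No shift-reduce conflicts

Augment with D' → D and build the canonical LR(0) collection (I0 = CLOSURE({[D' → . D]}), then GOTO on every symbol after a dot until no new states appear). It has 18 states:
  I0: { [D → . + B], [D' → . D] }  — shift
  I1: { [B → . + ;], [B → . Y + id], [D → + . B], [Y → . num D E] }  — shift
  I2: { [D' → D .] }  — accept
  I3: { [B → + . ;] }  — shift
  I4: { [D → + B .] }  — reduce
  I5: { [B → Y . + id] }  — shift
  I6: { [D → . + B], [Y → num . D E] }  — shift
  I7: { [B → . + ;], [B → . Y + id], [E → . B + Y], [E → . n +], [E → . n n], [Y → . num D E], [Y → num D . E] }  — shift
  I8: { [E → B . + Y] }  — shift
  I9: { [Y → num D E .] }  — reduce
  I10: { [E → n . +], [E → n . n] }  — shift
  I11: { [E → n + .] }  — reduce
  I12: { [E → n n .] }  — reduce
  I13: { [E → B + . Y], [Y → . num D E] }  — shift
  I14: { [E → B + Y .] }  — reduce
  I15: { [B → Y + . id] }  — shift
  I16: { [B → Y + id .] }  — reduce
  I17: { [B → + ; .] }  — reduce

No state contains both a complete item and a shift item.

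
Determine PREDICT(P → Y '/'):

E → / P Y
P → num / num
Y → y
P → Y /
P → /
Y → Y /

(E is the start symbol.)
PREDICT(P → Y '/') = (FIRST(RHS) \ {ε}) ∪ (FOLLOW(P) if ε ∈ FIRST(RHS), i.e. RHS ⇒* ε)
FIRST(Y) = { 'y' }
FIRST(Y '/') = { 'y' }
ε ∉ FIRST(Y '/'), so FOLLOW(P) is not added.
PREDICT(P → Y '/') = { 'y' }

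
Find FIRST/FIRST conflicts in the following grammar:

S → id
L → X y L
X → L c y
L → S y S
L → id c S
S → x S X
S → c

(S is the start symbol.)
A FIRST/FIRST conflict occurs when two productions N → α and N → β for the same non-terminal have FIRST(α) ∩ FIRST(β) ≠ ∅ (with ε ∈ FIRST of a nullable right-hand side, so two nullable alternatives also conflict).

FIRST sets of the non-terminals at (or reachable through a nullable prefix from) the front of some alternative:
  FIRST(X) = { 'c', 'id', 'x' }
  FIRST(S) = { 'c', 'id', 'x' }

Productions for S:
  S → id: FIRST = { 'id' }
  S → x S X: FIRST = { 'x' }
  S → c: FIRST = { 'c' }
Productions for L:
  L → X y L: FIRST = { 'c', 'id', 'x' }
  L → S y S: FIRST = { 'c', 'id', 'x' }
  L → id c S: FIRST = { 'id' }
X has only one production, so no FIRST/FIRST conflict is possible there.

Conflict for L: L → X y L and L → S y S
  Overlap: { 'c', 'id', 'x' }
Conflict for L: L → X y L and L → id c S
  Overlap: { 'id' }
Conflict for L: L → S y S and L → id c S
  Overlap: { 'id' }

Answer: Yes. L → X y L / L → S y S on { 'c', 'id', 'x' }; L → X y L / L → id c S on { 'id' }; L → S y S / L → id c S on { 'id' }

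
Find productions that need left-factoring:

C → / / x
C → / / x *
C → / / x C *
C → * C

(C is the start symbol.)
Yes, C has productions with common prefix '/ / x'

Left-factoring is needed when two productions for the same non-terminal
share a common prefix on the right-hand side.

Productions for C:
  C → / / x
  C → / / x *
  C → / / x C *
  C → * C

Found common prefix '/ / x' in productions for C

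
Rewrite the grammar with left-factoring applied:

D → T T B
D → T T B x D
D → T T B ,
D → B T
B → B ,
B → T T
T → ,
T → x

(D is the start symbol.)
D → T T B D'
D' → ε
D' → x D
D' → ,
D → B T
B → B ,
B → T T
T → ,
T → x

Left-factoring transforms A → αβ₁ | αβ₂ into A → αA' and A' → β₁ | β₂
(α is the longest common prefix among the alternatives). Repeat until
no nonterminal has two alternatives with a common prefix.

Round 1: D has alternatives sharing prefix 'T T B'. Introduce D': D → T T B D'
  Add: D' → ε
  Add: D' → x D
  Add: D' → ,

No remaining common prefixes — done.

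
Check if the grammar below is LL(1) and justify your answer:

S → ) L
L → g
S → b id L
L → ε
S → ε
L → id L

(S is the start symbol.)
Relevant sets:
  FOLLOW(S) = { $ }
  FOLLOW(L) = { $ }

For S:
  PREDICT(S → ')' L) = { ')' }
  PREDICT(S → b id L) = { 'b' }
  PREDICT(S → ε) = { $ }
For L:
  PREDICT(L → g) = { 'g' }
  PREDICT(L → ε) = { $ }
  PREDICT(L → id L) = { 'id' }

All predict sets are disjoint. The grammar IS LL(1).

Answer: Yes, the grammar is LL(1).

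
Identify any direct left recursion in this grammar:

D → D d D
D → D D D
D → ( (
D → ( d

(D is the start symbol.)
D → D d D: LEFT RECURSIVE (starts with D)
D → D D D: LEFT RECURSIVE (starts with D)
D → ( (: starts with '('
D → ( d: starts with '('

The grammar has direct left recursion on: D.

Answer: Yes, D is left-recursive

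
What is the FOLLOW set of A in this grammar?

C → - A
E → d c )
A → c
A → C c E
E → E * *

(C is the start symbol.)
{ $, 'c' }

In C → - A: A is at the end, add FOLLOW(C)

The FOLLOW sets referred to above (computed the same way, to a fixed point):
  FOLLOW(C) = { $, 'c' }

Taking the union: FOLLOW(A) = { $, 'c' }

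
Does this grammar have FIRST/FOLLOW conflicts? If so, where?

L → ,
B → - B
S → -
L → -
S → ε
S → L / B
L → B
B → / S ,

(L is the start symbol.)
Nullable non-terminals: S.
FIRST sets used below: FIRST(L) = { ',', '-', '/' }

S: nullable alternative(s) S → ε; FOLLOW(S) = { ',' }
  S → -: FIRST \ {ε} = { '-' } — disjoint from FOLLOW(S)
  S → ε: FIRST \ {ε} = { } — this is the only nullable alternative, skip
  S → L / B: FIRST \ {ε} = { ',', '-', '/' } — overlaps FOLLOW(S) on { ',' }: CONFLICT

B, L have no nullable alternative, so no FIRST/FOLLOW check is needed there.

So the grammar has 1 FIRST/FOLLOW conflict (marked CONFLICT above).

Answer: Yes. S → L '/' B with FOLLOW(S) on { ',' }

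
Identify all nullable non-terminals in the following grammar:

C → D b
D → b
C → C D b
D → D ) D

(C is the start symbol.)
None

A non-terminal is nullable if it can derive ε (the empty string): either it has an ε-production, or it has a production whose right-hand side consists entirely of nullable non-terminals.

There are no ε-productions, so no non-terminal can derive ε.
No non-terminals are nullable.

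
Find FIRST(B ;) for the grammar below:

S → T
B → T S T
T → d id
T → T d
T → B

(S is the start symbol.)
{ 'd' }

FIRST sets of the non-terminals involved (from the grammar, by fixed-point iteration):
  FIRST(B) = { 'd' }

To compute FIRST(B ;), process the symbols left to right:
Symbol B is a non-terminal. Add FIRST(B) \ {ε} = { 'd' }
B is not nullable (ε ∉ FIRST(B)), so stop here.
FIRST(B ;) = { 'd' }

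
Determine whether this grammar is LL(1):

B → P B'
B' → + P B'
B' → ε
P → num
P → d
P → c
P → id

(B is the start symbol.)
Yes, the grammar is LL(1).

A grammar is LL(1) if for each non-terminal N with multiple productions, the predict sets of those productions are pairwise disjoint, where PREDICT(N → α) = (FIRST(α) \ {ε}) ∪ (FOLLOW(N) if α ⇒* ε).

Relevant sets:
  FOLLOW(B') = { $ }

For B':
  PREDICT(B' → '+' P B') = { '+' }
  PREDICT(B' → ε) = { $ }
For P:
  PREDICT(P → num) = { 'num' }
  PREDICT(P → d) = { 'd' }
  PREDICT(P → c) = { 'c' }
  PREDICT(P → id) = { 'id' }
B has a single production, so nothing to check there.

All predict sets are disjoint. The grammar IS LL(1).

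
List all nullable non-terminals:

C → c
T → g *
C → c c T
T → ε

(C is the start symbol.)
ε-productions: T → ε
So T is immediately nullable.
No further non-terminal can be added: every production for the remaining non-terminals contains a terminal or a non-nullable non-terminal.
Nullable = { 'T' }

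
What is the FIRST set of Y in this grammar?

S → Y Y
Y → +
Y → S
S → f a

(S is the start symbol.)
To compute FIRST(Y), examine every production with Y on the left-hand side, reading each right-hand side left to right until a non-nullable symbol is reached.

FIRST sets of the other non-terminals involved (by the same procedure, iterated to a fixed point):
  FIRST(S) = { '+', 'f' }

From Y → +:
  - '+' is a terminal: add '+' and stop
From Y → S:
  - S is a non-terminal: add FIRST(S) \ {ε} = { '+', 'f' }
    S is not nullable, so stop

Collecting: FIRST(Y) = { '+', 'f' }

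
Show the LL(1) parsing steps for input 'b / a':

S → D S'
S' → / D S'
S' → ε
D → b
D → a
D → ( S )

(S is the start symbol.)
LL(1) parsing maintains a stack (initially the start symbol over $) and the input. At each step: if the stack top is a terminal, match it against the current input token; if it is a non-terminal N, replace it with the RHS of M[N, lookahead] (the unique production whose predict set contains the lookahead).

Stack is shown with the top on the left.

Stack     Input    Action
-------------------------
S $       b / a $  output S → D S'
D S' $    b / a $  output D → b
b S' $    b / a $  match 'b'
S' $      / a $    output S' → / D S'
/ D S' $  / a $    match '/'
D S' $    a $      output D → a
a S' $    a $      match 'a'
S' $      $        output S' → ε
$         $        accept

The string is accepted.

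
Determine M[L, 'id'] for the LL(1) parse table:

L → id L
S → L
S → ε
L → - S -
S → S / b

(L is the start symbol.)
To find M[L, 'id'], we find productions for L where 'id' is in the predict set (PREDICT(N → α) = (FIRST(α) \ {ε}) ∪ (FOLLOW(N) if α ⇒* ε)).

L → id L: PREDICT = { 'id' }
  'id' is in predict set, so this production goes in M[L, 'id']
L → - S -: PREDICT = { '-' }

M[L, 'id'] = L → id L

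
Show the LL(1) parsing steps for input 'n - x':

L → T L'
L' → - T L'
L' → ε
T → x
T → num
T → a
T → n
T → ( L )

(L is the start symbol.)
LL(1) parsing maintains a stack (initially the start symbol over $) and the input. At each step: if the stack top is a terminal, match it against the current input token; if it is a non-terminal N, replace it with the RHS of M[N, lookahead] (the unique production whose predict set contains the lookahead).

Stack is shown with the top on the left.

Stack     Input    Action
-------------------------
L $       n - x $  output L → T L'
T L' $    n - x $  output T → n
n L' $    n - x $  match 'n'
L' $      - x $    output L' → - T L'
- T L' $  - x $    match '-'
T L' $    x $      output T → x
x L' $    x $      match 'x'
L' $      $        output L' → ε
$         $        accept

The string is accepted.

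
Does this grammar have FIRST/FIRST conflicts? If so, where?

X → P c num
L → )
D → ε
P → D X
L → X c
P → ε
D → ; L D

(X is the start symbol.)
A FIRST/FIRST conflict occurs when two productions N → α and N → β for the same non-terminal have FIRST(α) ∩ FIRST(β) ≠ ∅ (with ε ∈ FIRST of a nullable right-hand side, so two nullable alternatives also conflict).

FIRST sets of the non-terminals at (or reachable through a nullable prefix from) the front of some alternative:
  FIRST(X) = { ';', 'c' }
  FIRST(D) = { ';', ε }

Productions for L:
  L → ): FIRST = { ')' }
  L → X c: FIRST = { ';', 'c' }
Productions for D:
  D → ε: FIRST = { ε }
  D → ; L D: FIRST = { ';' }
Productions for P:
  P → D X: FIRST = { ';', 'c' }
  P → ε: FIRST = { ε }
X has only one production, so no FIRST/FIRST conflict is possible there.

All alternatives of each non-terminal have pairwise disjoint FIRST sets.

Answer: No FIRST/FIRST conflicts.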